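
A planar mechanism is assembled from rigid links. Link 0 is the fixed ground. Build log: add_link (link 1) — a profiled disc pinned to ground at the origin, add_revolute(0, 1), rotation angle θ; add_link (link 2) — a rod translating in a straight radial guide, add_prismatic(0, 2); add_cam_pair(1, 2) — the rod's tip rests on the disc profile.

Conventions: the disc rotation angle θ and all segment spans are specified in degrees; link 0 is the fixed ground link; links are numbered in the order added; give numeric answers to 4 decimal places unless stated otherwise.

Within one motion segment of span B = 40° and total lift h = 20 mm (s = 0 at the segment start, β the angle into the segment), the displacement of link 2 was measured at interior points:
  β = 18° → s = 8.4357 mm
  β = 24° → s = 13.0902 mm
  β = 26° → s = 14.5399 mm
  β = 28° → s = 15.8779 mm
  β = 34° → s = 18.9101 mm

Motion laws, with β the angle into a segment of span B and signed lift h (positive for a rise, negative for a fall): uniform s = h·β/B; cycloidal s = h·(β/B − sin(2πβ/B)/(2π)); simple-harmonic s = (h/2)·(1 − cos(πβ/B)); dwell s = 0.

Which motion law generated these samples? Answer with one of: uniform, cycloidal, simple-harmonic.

candidates at β/B = r: uniform s = h·r (linear in β); cycloidal s = h·(r − sin(2πr)/(2π)); simple-harmonic s = (h/2)(1 − cos(πr))
β=18°: printed 8.4357 | uniform 9.0000, cycloidal 8.0164, simple-harmonic 8.4357
β=24°: printed 13.0902 | uniform 12.0000, cycloidal 13.8710, simple-harmonic 13.0902
β=26°: printed 14.5399 | uniform 13.0000, cycloidal 15.5752, simple-harmonic 14.5399
β=28°: printed 15.8779 | uniform 14.0000, cycloidal 17.0273, simple-harmonic 15.8779
β=34°: printed 18.9101 | uniform 17.0000, cycloidal 19.5752, simple-harmonic 18.9101
only one law matches every sample → simple-harmonic

simple-harmonic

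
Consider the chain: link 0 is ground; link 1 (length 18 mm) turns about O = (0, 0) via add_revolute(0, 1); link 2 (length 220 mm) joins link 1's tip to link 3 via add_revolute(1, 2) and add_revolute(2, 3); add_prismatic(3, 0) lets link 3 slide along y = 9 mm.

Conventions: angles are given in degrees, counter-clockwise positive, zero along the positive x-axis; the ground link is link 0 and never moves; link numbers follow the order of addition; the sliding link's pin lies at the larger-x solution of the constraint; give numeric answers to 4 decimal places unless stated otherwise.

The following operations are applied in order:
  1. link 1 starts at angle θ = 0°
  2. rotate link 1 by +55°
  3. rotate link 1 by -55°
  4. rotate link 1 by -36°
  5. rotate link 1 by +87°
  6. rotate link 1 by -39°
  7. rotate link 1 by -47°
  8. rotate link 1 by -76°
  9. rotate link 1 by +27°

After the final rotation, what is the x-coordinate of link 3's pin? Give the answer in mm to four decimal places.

geometry: r = 18 mm, L = 220 mm, e = 9 mm; θ starts at 0°
rotate link 1 by +55°: θ ← 0° +55° = 55°
rotate link 1 by -55°: θ ← 55° -55° = 0°
rotate link 1 by -36°: θ ← 0° -36° = -36°
rotate link 1 by +87°: θ ← -36° +87° = 51°
rotate link 1 by -39°: θ ← 51° -39° = 12°
rotate link 1 by -47°: θ ← 12° -47° = -35°
rotate link 1 by -76°: θ ← -35° -76° = -111°
rotate link 1 by +27°: θ ← -111° +27° = -84°
crank pin P = (r cos θ, r sin θ) = (1.881512, -17.901394)
h = r sin θ − e = -17.901394 − 9 = -26.901394
x = r cos θ + √(L² − h²) = 1.881512 + 218.349067 = 220.230579

220.2306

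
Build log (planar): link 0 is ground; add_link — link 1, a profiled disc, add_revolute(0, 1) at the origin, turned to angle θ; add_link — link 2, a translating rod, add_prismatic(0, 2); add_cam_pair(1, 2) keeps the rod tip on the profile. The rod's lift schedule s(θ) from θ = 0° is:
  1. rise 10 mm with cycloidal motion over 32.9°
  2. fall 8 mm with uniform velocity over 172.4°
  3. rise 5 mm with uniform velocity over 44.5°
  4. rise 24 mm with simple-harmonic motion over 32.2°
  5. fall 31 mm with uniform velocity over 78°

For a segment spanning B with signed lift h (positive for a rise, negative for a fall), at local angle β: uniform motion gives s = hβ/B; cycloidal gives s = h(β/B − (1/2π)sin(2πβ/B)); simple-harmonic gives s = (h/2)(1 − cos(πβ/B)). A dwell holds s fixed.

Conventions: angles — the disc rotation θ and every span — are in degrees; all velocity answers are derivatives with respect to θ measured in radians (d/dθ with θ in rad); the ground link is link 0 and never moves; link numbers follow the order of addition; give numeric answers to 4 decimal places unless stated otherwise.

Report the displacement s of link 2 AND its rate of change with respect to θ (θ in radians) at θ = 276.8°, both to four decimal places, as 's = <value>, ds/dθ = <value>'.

seg 1 [0°–32.9°] cycloidal, h=10: full span → s += 10 → s = 10.0000
seg 2 [32.9°–205.3°] uniform, h=-8: full span → s += -8 → s = 2.0000
seg 3 [205.3°–249.8°] uniform, h=5: full span → s += 5 → s = 7.0000
seg 4 [249.8°–282°] simple-harmonic, h=24: θ=276.8° here. β=27, B=32.2. 24/2·(1 − cos(π·0.8385)) = 22.4885 → s = 29.4885
velocity in seg [249.8°–282°] (simple-harmonic), θ in radians: β = 27° = 0.4712 rad, B = 32.2° = 0.5620 rad; ds/dθ = (πh/(2B)) sin(πβ/B) = (π·24/(2·0.5620)) sin(π·0.8385) = 32.591329 mm/rad

s = 29.4885, ds/dθ = 32.5913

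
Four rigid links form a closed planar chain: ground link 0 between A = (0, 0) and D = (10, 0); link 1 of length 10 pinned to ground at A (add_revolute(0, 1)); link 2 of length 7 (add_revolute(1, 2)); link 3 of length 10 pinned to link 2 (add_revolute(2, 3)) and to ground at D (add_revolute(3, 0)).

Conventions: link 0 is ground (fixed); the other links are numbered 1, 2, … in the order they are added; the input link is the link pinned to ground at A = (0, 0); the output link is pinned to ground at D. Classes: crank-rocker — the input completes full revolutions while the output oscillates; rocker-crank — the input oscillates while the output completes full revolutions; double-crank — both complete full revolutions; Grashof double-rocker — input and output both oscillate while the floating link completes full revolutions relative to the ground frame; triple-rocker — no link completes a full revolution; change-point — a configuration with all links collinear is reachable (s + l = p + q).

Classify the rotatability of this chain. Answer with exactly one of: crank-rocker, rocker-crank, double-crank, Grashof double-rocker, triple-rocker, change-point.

lengths: ground=10, input=10, coupler=7, output=10
sorted: s=7 (shortest), l=10 (longest), p+q=20
s + l = 17 vs p + q = 20
s + l < p + q (Grashof) with shortest = coupler link → Grashof double-rocker

Grashof double-rocker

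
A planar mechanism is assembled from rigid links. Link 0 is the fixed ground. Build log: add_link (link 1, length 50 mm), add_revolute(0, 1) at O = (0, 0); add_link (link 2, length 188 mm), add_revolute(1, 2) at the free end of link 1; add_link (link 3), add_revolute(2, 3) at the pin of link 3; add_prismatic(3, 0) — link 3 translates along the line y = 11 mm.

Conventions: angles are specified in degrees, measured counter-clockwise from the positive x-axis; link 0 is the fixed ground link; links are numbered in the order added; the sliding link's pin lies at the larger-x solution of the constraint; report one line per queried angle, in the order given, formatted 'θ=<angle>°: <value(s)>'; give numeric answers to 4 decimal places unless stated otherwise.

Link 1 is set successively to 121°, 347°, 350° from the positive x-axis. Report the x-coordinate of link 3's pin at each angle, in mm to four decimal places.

geometry: r = 50 mm, L = 188 mm, e = 11 mm
θ=121°: crank pin P = (r cos θ, r sin θ) = (-25.751904, 42.858365)
θ=121°: h = r sin θ − e = 42.858365 − 11 = 31.858365
θ=121°: x = r cos θ + √(L² − h²) = -25.751904 + 185.280988 = 159.529084
θ=347°: crank pin P = (r cos θ, r sin θ) = (48.718503, -11.247553)
θ=347°: h = r sin θ − e = -11.247553 − 11 = -22.247553
θ=347°: x = r cos θ + √(L² − h²) = 48.718503 + 186.678993 = 235.397496
θ=350°: crank pin P = (r cos θ, r sin θ) = (49.240388, -8.682409)
θ=350°: h = r sin θ − e = -8.682409 − 11 = -19.682409
θ=350°: x = r cos θ + √(L² − h²) = 49.240388 + 186.966849 = 236.207237

θ=121°: 159.5291
θ=347°: 235.3975
θ=350°: 236.2072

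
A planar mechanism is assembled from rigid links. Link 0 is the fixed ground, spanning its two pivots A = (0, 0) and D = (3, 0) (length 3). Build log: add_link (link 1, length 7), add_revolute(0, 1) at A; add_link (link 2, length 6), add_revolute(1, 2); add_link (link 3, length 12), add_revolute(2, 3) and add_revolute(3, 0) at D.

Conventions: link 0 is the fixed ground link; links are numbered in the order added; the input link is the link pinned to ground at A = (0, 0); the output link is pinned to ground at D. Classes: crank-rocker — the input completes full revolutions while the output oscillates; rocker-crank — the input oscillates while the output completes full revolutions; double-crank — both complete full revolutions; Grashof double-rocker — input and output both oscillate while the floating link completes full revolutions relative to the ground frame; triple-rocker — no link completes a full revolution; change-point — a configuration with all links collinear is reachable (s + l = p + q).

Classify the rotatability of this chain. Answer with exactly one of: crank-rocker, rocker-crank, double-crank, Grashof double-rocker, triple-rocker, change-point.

lengths: ground=3, input=7, coupler=6, output=12
sorted: s=3 (shortest), l=12 (longest), p+q=13
s + l = 15 vs p + q = 13
s + l > p + q → non-Grashof → no link fully rotates → triple-rocker

triple-rocker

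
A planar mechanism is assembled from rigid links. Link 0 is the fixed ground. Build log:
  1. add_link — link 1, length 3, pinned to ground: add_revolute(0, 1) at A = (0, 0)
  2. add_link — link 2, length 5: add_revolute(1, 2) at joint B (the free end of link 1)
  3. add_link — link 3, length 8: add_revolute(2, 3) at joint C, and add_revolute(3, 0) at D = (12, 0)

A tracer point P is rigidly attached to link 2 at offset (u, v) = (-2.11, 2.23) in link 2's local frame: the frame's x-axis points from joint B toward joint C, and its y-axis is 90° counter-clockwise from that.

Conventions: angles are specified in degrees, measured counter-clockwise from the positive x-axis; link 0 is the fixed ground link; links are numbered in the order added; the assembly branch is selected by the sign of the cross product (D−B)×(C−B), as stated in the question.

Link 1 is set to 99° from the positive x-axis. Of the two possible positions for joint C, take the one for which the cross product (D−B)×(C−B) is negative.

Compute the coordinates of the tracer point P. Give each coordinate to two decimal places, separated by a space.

A=(0,0), D=(12.00,0)
B = A + 3.00·(cos99°, sin99°) = (-0.4693, 2.9631)
|BD| = 12.8165
circle(B,5.00) ∩ circle(D,8.00): a=4.8868, h=1.0580
  candidates: C₊=(4.5297,2.8626) cross=13.559; C₋=(4.0405,0.8040) cross=-13.559
  branch - wants cross < 0 → take C=(4.0405,0.8040) (cross=-13.559)
ex = (C−B)/|BC| = (0.9020,-0.4318); ey = (0.4318,0.9020)
P = B + -2.11·ex + 2.23·ey = (-1.4095,5.8856)

-1.41 5.89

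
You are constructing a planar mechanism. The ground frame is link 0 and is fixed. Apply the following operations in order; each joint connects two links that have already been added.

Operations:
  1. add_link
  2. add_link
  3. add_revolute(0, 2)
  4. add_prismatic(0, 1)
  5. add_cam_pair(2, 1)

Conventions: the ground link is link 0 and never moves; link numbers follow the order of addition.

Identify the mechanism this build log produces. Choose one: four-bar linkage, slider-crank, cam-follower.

links: 3 (incl. ground); joints: 1 revolute, 1 prismatic, 1 higher (cam) pair, forming one closed loop
3 links, revolute + prismatic + higher pair in one loop → cam-follower

cam-follower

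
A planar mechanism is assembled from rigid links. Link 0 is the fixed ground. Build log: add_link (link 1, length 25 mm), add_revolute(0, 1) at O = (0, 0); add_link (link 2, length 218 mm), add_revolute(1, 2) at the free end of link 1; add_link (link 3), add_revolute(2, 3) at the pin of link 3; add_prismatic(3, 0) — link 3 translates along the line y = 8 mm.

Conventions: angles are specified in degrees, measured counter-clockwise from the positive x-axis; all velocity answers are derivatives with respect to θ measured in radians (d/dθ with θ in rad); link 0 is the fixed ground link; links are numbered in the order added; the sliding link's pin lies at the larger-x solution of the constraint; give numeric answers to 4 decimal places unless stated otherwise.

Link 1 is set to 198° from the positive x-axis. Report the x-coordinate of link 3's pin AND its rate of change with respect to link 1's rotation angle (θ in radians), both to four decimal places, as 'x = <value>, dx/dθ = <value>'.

geometry: r = 25 mm, L = 218 mm, e = 8 mm
crank pin P = (r cos θ, r sin θ) = (-23.776413, -7.725425)
h = r sin θ − e = -7.725425 − 8 = -15.725425
x = r cos θ + √(L² − h²) = -23.776413 + 217.432084 = 193.655671
dx/dθ = −r sin θ − h·r cos θ/√(L² − h²) (θ in radians; h = -15.725425) = 6.005834

x = 193.6557, dx/dθ = 6.0058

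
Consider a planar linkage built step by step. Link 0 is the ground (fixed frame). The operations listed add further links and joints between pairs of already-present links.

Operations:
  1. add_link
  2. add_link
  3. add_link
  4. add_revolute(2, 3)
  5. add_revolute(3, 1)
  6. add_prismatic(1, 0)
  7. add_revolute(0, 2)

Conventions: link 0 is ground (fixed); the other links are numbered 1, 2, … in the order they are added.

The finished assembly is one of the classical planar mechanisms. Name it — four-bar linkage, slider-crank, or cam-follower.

links: 4 (incl. ground); joints: 3 revolute, 1 prismatic, 0 higher (cam) pair, forming one closed loop
4 links, 3 revolutes + 1 prismatic in one loop → slider-crank

slider-crank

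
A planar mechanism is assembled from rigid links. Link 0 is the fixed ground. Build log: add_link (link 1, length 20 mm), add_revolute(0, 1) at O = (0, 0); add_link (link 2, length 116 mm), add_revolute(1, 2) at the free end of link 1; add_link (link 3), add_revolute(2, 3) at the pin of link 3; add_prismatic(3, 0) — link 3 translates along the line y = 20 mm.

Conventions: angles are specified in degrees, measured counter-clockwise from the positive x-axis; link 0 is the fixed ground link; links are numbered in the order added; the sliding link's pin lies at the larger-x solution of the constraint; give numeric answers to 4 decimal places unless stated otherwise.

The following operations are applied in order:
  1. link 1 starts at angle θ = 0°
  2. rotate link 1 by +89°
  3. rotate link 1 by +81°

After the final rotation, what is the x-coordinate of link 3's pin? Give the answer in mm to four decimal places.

geometry: r = 20 mm, L = 116 mm, e = 20 mm; θ starts at 0°
rotate link 1 by +89°: θ ← 0° +89° = 89°
rotate link 1 by +81°: θ ← 89° +81° = 170°
crank pin P = (r cos θ, r sin θ) = (-19.696155, 3.472964)
h = r sin θ − e = 3.472964 − 20 = -16.527036
x = r cos θ + √(L² − h²) = -19.696155 + 114.816624 = 95.120469

95.1205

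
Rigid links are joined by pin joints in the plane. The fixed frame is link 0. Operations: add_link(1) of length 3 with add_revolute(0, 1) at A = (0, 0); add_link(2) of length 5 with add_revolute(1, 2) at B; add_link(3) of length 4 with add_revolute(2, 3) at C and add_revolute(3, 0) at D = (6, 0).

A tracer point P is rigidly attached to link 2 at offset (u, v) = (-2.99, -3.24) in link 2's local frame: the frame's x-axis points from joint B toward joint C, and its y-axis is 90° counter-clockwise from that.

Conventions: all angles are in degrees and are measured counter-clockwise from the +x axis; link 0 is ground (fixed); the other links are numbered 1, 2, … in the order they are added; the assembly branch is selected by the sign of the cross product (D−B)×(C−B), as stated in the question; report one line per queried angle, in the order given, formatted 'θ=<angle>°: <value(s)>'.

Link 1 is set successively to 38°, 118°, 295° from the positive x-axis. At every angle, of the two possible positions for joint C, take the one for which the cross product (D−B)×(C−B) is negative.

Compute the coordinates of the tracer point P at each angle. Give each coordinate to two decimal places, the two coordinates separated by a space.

A=(0,0), D=(6.00,0)
θ=38°: B = A + 3.00·(cos38°, sin38°) = (2.3640, 1.8470)
θ=38°: |BD| = 4.0782
θ=38°: circle(B,5.00) ∩ circle(D,4.00): a=3.1425, h=3.8890
θ=38°:   candidates: C₊=(6.9271,3.8911) cross=15.860; C₋=(3.4045,-3.0436) cross=-15.860
θ=38°:   branch - wants cross < 0 → take C=(3.4045,-3.0436) (cross=-15.860)
θ=38°: ex = (C−B)/|BC| = (0.2081,-0.9781); ey = (0.9781,0.2081)
θ=38°: P = B + -2.99·ex + -3.24·ey = (-1.4272,4.0973)
θ=118°: B = A + 3.00·(cos118°, sin118°) = (-1.4084, 2.6488)
θ=118°: |BD| = 7.8677
θ=118°: circle(B,5.00) ∩ circle(D,4.00): a=4.5058, h=2.1674
θ=118°:   candidates: C₊=(3.5641,3.1727) cross=17.052; C₋=(2.1047,-0.9090) cross=-17.052
θ=118°:   branch - wants cross < 0 → take C=(2.1047,-0.9090) (cross=-17.052)
θ=118°: ex = (C−B)/|BC| = (0.7026,-0.7116); ey = (0.7116,0.7026)
θ=118°: P = B + -2.99·ex + -3.24·ey = (-5.8147,2.5000)
θ=295°: B = A + 3.00·(cos295°, sin295°) = (1.2679, -2.7189)
θ=295°: |BD| = 5.4576
θ=295°: circle(B,5.00) ∩ circle(D,4.00): a=3.5533, h=3.5176
θ=295°:   candidates: C₊=(2.5964,2.1013) cross=19.198; C₋=(6.1013,-3.9987) cross=-19.198
θ=295°:   branch - wants cross < 0 → take C=(6.1013,-3.9987) (cross=-19.198)
θ=295°: ex = (C−B)/|BC| = (0.9667,-0.2560); ey = (0.2560,0.9667)
θ=295°: P = B + -2.99·ex + -3.24·ey = (-2.4518,-5.0857)

θ=38°: -1.43 4.10
θ=118°: -5.81 2.50
θ=295°: -2.45 -5.09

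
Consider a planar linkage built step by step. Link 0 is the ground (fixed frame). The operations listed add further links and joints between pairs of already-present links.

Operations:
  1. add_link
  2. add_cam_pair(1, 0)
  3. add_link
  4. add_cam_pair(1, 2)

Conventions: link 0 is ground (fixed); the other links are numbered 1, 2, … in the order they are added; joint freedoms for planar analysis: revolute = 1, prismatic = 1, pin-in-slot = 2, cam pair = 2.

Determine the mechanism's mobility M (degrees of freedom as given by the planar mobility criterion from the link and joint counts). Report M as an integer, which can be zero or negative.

L=1 J1=0 J2=0
add link → L=2 J1=0 J2=0
C@1,0 dof=2 J2 → L=2 J1=0 J2=1
add link → L=3 J1=0 J2=1
C@1,2 dof=2 J2 → L=3 J1=0 J2=2
M=3(L−1)−2J1−J2=3·2−2·0−2=4

M = 4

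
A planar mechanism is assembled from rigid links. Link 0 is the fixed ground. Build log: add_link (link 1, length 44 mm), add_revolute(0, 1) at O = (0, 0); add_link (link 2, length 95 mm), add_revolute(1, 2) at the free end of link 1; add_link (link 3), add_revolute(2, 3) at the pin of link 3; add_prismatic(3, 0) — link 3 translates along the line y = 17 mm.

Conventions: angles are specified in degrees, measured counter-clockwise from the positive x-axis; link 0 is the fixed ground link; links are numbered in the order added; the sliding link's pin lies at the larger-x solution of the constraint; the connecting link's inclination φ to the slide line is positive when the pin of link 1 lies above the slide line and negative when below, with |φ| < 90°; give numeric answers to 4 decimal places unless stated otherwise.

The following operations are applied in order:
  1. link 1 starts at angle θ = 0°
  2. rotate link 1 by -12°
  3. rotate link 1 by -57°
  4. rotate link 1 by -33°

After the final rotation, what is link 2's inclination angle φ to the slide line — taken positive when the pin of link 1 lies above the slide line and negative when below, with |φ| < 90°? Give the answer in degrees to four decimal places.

geometry: r = 44 mm, L = 95 mm, e = 17 mm; θ starts at 0°
rotate link 1 by -12°: θ ← 0° -12° = -12°
rotate link 1 by -57°: θ ← -12° -57° = -69°
rotate link 1 by -33°: θ ← -69° -33° = -102°
h = r sin θ − e = -43.038494 − 17 = -60.038494
sin φ = h / L = -60.038494 / 95 = -0.63198415
φ = arcsin(-0.63198415) = -39.196662°

-39.1967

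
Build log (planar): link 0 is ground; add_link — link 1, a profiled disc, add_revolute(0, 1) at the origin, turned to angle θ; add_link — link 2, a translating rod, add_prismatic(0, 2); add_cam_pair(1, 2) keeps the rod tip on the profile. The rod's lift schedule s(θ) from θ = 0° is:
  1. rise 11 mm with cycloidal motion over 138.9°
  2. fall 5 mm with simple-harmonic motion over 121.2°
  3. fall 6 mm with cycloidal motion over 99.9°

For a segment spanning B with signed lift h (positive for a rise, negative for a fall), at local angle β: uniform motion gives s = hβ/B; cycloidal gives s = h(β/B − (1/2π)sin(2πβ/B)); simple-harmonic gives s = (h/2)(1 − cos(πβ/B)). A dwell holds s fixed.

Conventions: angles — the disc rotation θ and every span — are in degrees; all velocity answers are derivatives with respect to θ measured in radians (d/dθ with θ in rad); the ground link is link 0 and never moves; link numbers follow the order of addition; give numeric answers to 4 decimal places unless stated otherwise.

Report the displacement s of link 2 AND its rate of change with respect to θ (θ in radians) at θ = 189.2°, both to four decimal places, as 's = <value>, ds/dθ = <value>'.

seg 1 [0°–138.9°] cycloidal, h=11: full span → s += 11 → s = 11.0000
seg 2 [138.9°–260.1°] simple-harmonic, h=-5: θ=189.2° here. β=50.3, B=121.2. -5/2·(1 − cos(π·0.4150)) = -1.8404 → s = 9.1596
velocity in seg [138.9°–260.1°] (simple-harmonic), θ in radians: β = 50.3° = 0.8779 rad, B = 121.2° = 2.1153 rad; ds/dθ = (πh/(2B)) sin(πβ/B) = (π·(-5)/(2·2.1153)) sin(π·0.4150) = -3.581328 mm/rad

s = 9.1596, ds/dθ = -3.5813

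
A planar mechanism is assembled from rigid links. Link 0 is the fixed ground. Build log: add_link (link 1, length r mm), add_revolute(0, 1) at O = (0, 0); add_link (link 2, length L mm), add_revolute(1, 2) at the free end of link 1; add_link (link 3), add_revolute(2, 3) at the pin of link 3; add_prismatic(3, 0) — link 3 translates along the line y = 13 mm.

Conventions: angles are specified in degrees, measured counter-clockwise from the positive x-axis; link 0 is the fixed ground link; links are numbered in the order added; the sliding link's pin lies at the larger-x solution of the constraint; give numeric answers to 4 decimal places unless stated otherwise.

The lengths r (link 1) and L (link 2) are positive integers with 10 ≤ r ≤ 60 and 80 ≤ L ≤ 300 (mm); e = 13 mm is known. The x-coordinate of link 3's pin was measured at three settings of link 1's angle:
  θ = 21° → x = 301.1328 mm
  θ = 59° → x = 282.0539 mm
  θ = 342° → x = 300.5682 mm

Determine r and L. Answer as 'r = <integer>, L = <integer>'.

constraint per measurement: (x − r cos θ)² + (r sin θ − e)² = L²
subtracting the θ₁ and θ₂ equations cancels the r² and L² terms:
r = (x₁² − x₂²) / (2[(x₁cos θ₁ + e sin θ₁) − (x₂cos θ₂ + e sin θ₂)]) = 42.9999 → r = 43
L² = (x₁ − r cos θ₁)² + (r sin θ₁ − e)² = 68120.9827 → L = 261.0000 → L = 261
check at θ₃=342°: x = 300.5682 (printed 300.5682) ✓

r = 43, L = 261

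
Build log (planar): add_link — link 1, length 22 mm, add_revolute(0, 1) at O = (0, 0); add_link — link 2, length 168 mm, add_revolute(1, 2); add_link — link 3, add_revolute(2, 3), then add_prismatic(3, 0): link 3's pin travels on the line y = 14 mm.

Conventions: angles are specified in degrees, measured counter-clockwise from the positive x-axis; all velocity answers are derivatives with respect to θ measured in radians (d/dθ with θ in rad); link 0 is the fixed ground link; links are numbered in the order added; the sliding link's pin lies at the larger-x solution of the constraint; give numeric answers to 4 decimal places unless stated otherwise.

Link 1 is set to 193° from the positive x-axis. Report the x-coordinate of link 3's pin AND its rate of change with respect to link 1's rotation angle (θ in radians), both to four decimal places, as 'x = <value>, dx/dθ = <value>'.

geometry: r = 22 mm, L = 168 mm, e = 14 mm
crank pin P = (r cos θ, r sin θ) = (-21.436141, -4.948923)
h = r sin θ − e = -4.948923 − 14 = -18.948923
x = r cos θ + √(L² − h²) = -21.436141 + 166.927943 = 145.491802
dx/dθ = −r sin θ − h·r cos θ/√(L² − h²) (θ in radians; h = -18.948923) = 2.515587

x = 145.4918, dx/dθ = 2.5156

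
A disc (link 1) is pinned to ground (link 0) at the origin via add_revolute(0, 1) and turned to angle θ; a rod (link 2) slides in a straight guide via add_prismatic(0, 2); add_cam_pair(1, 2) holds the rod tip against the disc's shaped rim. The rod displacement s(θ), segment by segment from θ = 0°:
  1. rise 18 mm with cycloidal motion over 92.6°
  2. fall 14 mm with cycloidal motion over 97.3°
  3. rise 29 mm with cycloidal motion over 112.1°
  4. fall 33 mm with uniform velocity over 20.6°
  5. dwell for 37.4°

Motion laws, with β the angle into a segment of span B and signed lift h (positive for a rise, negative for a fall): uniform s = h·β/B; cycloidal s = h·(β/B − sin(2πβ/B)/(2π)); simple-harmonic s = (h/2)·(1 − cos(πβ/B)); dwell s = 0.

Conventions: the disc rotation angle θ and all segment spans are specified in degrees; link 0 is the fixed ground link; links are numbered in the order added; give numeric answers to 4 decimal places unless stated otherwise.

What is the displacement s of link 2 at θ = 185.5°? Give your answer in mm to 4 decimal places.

segment 1 (0° to 92.6°, cycloidal, h = 18) is passed completely: s = 0.0000 + (18) = 18.0000
θ = 185.5° falls in segment 2 (92.6° to 189.9°, cycloidal, h = -14): β = 185.5 − 92.6 = 92.9°, B = 97.3°; Δs = -14·(0.9548 − sin(2π·0.9548)/(2π)) = -13.9915; s = 18.0000 − 13.9915 = 4.0085

4.0085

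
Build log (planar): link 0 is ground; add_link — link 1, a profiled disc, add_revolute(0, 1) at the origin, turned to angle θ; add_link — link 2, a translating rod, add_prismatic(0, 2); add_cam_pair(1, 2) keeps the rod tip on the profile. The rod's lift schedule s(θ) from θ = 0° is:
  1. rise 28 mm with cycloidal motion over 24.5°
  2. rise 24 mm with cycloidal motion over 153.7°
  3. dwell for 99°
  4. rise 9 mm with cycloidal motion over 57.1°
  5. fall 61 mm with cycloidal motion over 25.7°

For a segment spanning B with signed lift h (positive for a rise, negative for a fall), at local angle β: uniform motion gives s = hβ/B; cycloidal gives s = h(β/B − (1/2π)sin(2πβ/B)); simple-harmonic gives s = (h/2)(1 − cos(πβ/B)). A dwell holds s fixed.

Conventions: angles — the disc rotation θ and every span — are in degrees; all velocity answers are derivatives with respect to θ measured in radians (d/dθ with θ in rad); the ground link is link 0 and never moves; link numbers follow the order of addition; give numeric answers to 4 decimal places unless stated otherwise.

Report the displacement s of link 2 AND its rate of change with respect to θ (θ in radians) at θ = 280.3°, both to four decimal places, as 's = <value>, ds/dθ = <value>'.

seg 1 [0°–24.5°] cycloidal, h=28: full span → s += 28 → s = 28.0000
seg 2 [24.5°–178.2°] cycloidal, h=24: full span → s += 24 → s = 52.0000
seg 3 [178.2°–277.2°] dwell: s stays 52.0000
seg 4 [277.2°–334.3°] cycloidal, h=9: θ=280.3° here. β=3.1, B=57.1. 9·(0.0543 − sin(2π·0.0543)/(2π)) = 0.0094 → s = 52.0094
velocity in seg [277.2°–334.3°] (cycloidal), θ in radians: β = 3.1° = 0.0541 rad, B = 57.1° = 0.9966 rad; ds/dθ = (h/B)(1 − cos(2πβ/B)) = (9/0.9966)(1 − cos(2π·0.0543)) = 0.520349 mm/rad

s = 52.0094, ds/dθ = 0.5203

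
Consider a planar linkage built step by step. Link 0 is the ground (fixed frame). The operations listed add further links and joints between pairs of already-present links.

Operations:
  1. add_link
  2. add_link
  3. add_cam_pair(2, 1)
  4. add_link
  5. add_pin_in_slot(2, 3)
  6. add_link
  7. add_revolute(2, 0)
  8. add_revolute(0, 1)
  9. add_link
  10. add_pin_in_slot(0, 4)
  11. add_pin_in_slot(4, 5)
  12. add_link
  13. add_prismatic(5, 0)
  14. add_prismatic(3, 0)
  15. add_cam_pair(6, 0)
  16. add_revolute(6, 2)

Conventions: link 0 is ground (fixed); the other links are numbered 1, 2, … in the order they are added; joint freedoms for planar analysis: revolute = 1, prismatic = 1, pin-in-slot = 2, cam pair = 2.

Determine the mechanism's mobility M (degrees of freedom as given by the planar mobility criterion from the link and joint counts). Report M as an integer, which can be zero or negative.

ground; <1,0,0>
#1 <2,0,0>
#2 <3,0,0>
C:2↔1 J2 <3,0,1>
#3 <4,0,1>
PS:2↔3 J2 <4,0,2>
#4 <5,0,2>
R:2↔0 J1 <5,1,2>
R:0↔1 J1 <5,2,2>
#5 <6,2,2>
PS:0↔4 J2 <6,2,3>
PS:4↔5 J2 <6,2,4>
#6 <7,2,4>
P:5↔0 J1 <7,3,4>
P:3↔0 J1 <7,4,4>
C:6↔0 J2 <7,4,5>
R:6↔2 J1 <7,5,5>
3×6 − 2×5 − 1×5 = 3

M = 3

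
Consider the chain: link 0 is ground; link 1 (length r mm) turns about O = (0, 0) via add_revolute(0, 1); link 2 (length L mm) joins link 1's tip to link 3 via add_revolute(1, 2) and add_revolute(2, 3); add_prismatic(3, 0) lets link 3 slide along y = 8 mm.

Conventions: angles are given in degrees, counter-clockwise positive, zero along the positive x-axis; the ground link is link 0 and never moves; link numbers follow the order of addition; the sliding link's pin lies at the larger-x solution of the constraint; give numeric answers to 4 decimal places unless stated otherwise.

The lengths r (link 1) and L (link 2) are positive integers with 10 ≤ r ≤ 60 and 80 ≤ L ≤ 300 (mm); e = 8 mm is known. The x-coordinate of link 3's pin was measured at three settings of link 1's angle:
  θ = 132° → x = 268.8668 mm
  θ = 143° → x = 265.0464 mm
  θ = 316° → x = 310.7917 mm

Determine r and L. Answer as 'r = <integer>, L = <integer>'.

constraint per measurement: (x − r cos θ)² + (r sin θ − e)² = L²
subtracting the θ₁ and θ₂ equations cancels the r² and L² terms:
r = (x₁² − x₂²) / (2[(x₁cos θ₁ + e sin θ₁) − (x₂cos θ₂ + e sin θ₂)]) = 31.0003 → r = 31
L² = (x₁ − r cos θ₁)² + (r sin θ₁ − e)² = 84099.9906 → L = 290.0000 → L = 290
check at θ₃=316°: x = 310.7917 (printed 310.7917) ✓

r = 31, L = 290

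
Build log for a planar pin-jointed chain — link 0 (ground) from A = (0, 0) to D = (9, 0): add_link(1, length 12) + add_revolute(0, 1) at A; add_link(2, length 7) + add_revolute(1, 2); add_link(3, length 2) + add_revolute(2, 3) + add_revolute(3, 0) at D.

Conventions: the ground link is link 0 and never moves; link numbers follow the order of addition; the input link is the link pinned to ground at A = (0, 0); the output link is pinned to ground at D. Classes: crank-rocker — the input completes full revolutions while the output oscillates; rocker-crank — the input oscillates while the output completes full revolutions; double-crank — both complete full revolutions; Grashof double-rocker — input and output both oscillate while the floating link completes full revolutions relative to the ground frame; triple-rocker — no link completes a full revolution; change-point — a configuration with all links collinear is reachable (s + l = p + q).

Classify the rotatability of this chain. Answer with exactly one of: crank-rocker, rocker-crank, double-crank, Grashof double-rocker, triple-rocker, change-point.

lengths: ground=9, input=12, coupler=7, output=2
sorted: s=2 (shortest), l=12 (longest), p+q=16
s + l = 14 vs p + q = 16
s + l < p + q (Grashof) with shortest = output link → rocker-crank

rocker-crank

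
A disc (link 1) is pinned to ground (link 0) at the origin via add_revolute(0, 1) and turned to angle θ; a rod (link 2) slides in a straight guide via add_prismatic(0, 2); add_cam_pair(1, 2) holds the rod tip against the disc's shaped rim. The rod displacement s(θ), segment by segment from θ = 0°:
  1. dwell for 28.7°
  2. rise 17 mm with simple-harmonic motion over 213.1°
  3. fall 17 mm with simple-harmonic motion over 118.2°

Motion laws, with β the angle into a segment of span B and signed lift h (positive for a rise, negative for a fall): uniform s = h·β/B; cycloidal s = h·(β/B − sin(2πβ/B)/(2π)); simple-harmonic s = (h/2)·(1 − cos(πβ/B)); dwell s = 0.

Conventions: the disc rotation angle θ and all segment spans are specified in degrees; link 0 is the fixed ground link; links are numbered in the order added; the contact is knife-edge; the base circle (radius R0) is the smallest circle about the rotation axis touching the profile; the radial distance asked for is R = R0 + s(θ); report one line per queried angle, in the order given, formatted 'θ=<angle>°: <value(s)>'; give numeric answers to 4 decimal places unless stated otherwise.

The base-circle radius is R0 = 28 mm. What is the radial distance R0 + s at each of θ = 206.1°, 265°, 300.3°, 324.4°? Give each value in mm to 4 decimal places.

segment 1 (0° to 28.7°, dwell): s unchanged at 0.0000
θ = 206.1° falls in segment 2 (28.7° to 241.8°, simple-harmonic, h = 17): β = 206.1 − 28.7 = 177.4°, B = 213.1°; Δs = 17/2·(1 − cos(π·0.8325)) = 15.8497; s = 0.0000 + 15.8497 = 15.8497
segment 2 (28.7° to 241.8°, simple-harmonic, h = 17) is passed completely: s = 0.0000 + (17) = 17.0000
θ = 265° falls in segment 3 (241.8° to 360°, simple-harmonic, h = -17): β = 265 − 241.8 = 23.2°, B = 118.2°; Δs = -17/2·(1 − cos(π·0.1963)) = -1.5654; s = 17.0000 − 1.5654 = 15.4346
θ = 300.3° falls in segment 3 (241.8° to 360°, simple-harmonic, h = -17): β = 300.3 − 241.8 = 58.5°, B = 118.2°; Δs = -17/2·(1 − cos(π·0.4949)) = -8.3645; s = 17.0000 − 8.3645 = 8.6355
θ = 324.4° falls in segment 3 (241.8° to 360°, simple-harmonic, h = -17): β = 324.4 − 241.8 = 82.6°, B = 118.2°; Δs = -17/2·(1 − cos(π·0.6988)) = -13.4706; s = 17.0000 − 13.4706 = 3.5294
θ=206.1°: R = R0 + s = 28 + 15.8497 = 43.8497
θ=265°: R = R0 + s = 28 + 15.4346 = 43.4346
θ=300.3°: R = R0 + s = 28 + 8.6355 = 36.6355
θ=324.4°: R = R0 + s = 28 + 3.5294 = 31.5294

θ=206.1°: 43.8497
θ=265°: 43.4346
θ=300.3°: 36.6355
θ=324.4°: 31.5294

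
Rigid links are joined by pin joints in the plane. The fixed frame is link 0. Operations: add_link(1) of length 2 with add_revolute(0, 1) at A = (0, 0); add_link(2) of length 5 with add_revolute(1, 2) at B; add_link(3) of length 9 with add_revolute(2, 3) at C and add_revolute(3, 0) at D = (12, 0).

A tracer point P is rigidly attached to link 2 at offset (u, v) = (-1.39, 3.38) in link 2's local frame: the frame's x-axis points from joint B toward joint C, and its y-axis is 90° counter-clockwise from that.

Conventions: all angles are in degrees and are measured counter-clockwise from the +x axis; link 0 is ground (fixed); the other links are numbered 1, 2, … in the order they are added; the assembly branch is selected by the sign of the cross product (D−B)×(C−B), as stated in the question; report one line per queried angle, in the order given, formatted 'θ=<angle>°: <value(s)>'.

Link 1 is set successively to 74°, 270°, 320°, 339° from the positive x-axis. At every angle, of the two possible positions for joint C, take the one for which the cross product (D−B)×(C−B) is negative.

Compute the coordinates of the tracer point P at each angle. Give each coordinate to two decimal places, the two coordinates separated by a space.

A=(0,0), D=(12.00,0)
θ=74°: B = A + 2.00·(cos74°, sin74°) = (0.5513, 1.9225)
θ=74°: |BD| = 11.6090
θ=74°: circle(B,5.00) ∩ circle(D,9.00): a=3.3926, h=3.6729
θ=74°:   candidates: C₊=(4.5053,4.9829) cross=42.639; C₋=(3.2888,-2.2615) cross=-42.639
θ=74°:   branch - wants cross < 0 → take C=(3.2888,-2.2615) (cross=-42.639)
θ=74°: ex = (C−B)/|BC| = (0.5475,-0.8368); ey = (0.8368,0.5475)
θ=74°: P = B + -1.39·ex + 3.38·ey = (2.6187,4.9362)
θ=270°: B = A + 2.00·(cos270°, sin270°) = (-0.0000, -2.0000)
θ=270°: |BD| = 12.1655
θ=270°: circle(B,5.00) ∩ circle(D,9.00): a=3.7812, h=3.2715
θ=270°:   candidates: C₊=(3.1919,1.8486) cross=39.799; C₋=(4.2676,-4.6054) cross=-39.799
θ=270°:   branch - wants cross < 0 → take C=(4.2676,-4.6054) (cross=-39.799)
θ=270°: ex = (C−B)/|BC| = (0.8535,-0.5211); ey = (0.5211,0.8535)
θ=270°: P = B + -1.39·ex + 3.38·ey = (0.5748,1.6092)
θ=320°: B = A + 2.00·(cos320°, sin320°) = (1.5321, -1.2856)
θ=320°: |BD| = 10.5466
θ=320°: circle(B,5.00) ∩ circle(D,9.00): a=2.6184, h=4.2596
θ=320°:   candidates: C₊=(3.6117,3.2614) cross=44.924; C₋=(4.6502,-5.1942) cross=-44.924
θ=320°:   branch - wants cross < 0 → take C=(4.6502,-5.1942) (cross=-44.924)
θ=320°: ex = (C−B)/|BC| = (0.6236,-0.7817); ey = (0.7817,0.6236)
θ=320°: P = B + -1.39·ex + 3.38·ey = (3.3075,1.9089)
θ=339°: B = A + 2.00·(cos339°, sin339°) = (1.8672, -0.7167)
θ=339°: |BD| = 10.1582
θ=339°: circle(B,5.00) ∩ circle(D,9.00): a=2.3227, h=4.4278
θ=339°:   candidates: C₊=(3.8716,3.8639) cross=44.978; C₋=(4.4965,-4.9696) cross=-44.978
θ=339°:   branch - wants cross < 0 → take C=(4.4965,-4.9696) (cross=-44.978)
θ=339°: ex = (C−B)/|BC| = (0.5259,-0.8506); ey = (0.8506,0.5259)
θ=339°: P = B + -1.39·ex + 3.38·ey = (4.0111,2.2430)

θ=74°: 2.62 4.94
θ=270°: 0.57 1.61
θ=320°: 3.31 1.91
θ=339°: 4.01 2.24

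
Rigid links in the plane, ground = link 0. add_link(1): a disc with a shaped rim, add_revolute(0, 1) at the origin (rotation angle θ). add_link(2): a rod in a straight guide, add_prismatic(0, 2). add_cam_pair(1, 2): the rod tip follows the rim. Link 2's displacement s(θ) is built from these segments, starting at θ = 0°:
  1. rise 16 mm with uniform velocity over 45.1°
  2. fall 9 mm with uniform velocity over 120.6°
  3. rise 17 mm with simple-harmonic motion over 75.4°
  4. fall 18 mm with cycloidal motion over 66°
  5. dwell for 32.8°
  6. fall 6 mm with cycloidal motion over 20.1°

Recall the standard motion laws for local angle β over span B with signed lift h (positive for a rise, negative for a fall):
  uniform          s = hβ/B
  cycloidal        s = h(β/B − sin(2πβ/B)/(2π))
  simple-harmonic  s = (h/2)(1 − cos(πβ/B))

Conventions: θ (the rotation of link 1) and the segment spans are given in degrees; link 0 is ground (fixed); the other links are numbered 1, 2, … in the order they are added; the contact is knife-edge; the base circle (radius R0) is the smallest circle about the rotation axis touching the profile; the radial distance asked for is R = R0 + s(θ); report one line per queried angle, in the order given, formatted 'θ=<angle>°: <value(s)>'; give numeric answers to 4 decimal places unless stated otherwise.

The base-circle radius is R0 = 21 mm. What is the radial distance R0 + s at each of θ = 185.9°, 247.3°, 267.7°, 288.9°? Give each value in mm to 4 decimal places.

segment 1 (0° to 45.1°, uniform, h = 16) is passed completely: s = 0.0000 + (16) = 16.0000
segment 2 (45.1° to 165.7°, uniform, h = -9) is passed completely: s = 16.0000 + (-9) = 7.0000
θ = 185.9° falls in segment 3 (165.7° to 241.1°, simple-harmonic, h = 17): β = 185.9 − 165.7 = 20.2°, B = 75.4°; Δs = 17/2·(1 − cos(π·0.2679)) = 2.8370; s = 7.0000 + 2.8370 = 9.8370
segment 3 (165.7° to 241.1°, simple-harmonic, h = 17) is passed completely: s = 7.0000 + (17) = 24.0000
θ = 247.3° falls in segment 4 (241.1° to 307.1°, cycloidal, h = -18): β = 247.3 − 241.1 = 6.2°, B = 66°; Δs = -18·(0.0939 − sin(2π·0.0939)/(2π)) = -0.0965; s = 24.0000 − 0.0965 = 23.9035
θ = 267.7° falls in segment 4 (241.1° to 307.1°, cycloidal, h = -18): β = 267.7 − 241.1 = 26.6°, B = 66°; Δs = -18·(0.4030 − sin(2π·0.4030)/(2π)) = -5.6151; s = 24.0000 − 5.6151 = 18.3849
θ = 288.9° falls in segment 4 (241.1° to 307.1°, cycloidal, h = -18): β = 288.9 − 241.1 = 47.8°, B = 66°; Δs = -18·(0.7242 − sin(2π·0.7242)/(2π)) = -15.8637; s = 24.0000 − 15.8637 = 8.1363
θ=185.9°: R = R0 + s = 21 + 9.8370 = 30.8370
θ=247.3°: R = R0 + s = 21 + 23.9035 = 44.9035
θ=267.7°: R = R0 + s = 21 + 18.3849 = 39.3849
θ=288.9°: R = R0 + s = 21 + 8.1363 = 29.1363

θ=185.9°: 30.8370
θ=247.3°: 44.9035
θ=267.7°: 39.3849
θ=288.9°: 29.1363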